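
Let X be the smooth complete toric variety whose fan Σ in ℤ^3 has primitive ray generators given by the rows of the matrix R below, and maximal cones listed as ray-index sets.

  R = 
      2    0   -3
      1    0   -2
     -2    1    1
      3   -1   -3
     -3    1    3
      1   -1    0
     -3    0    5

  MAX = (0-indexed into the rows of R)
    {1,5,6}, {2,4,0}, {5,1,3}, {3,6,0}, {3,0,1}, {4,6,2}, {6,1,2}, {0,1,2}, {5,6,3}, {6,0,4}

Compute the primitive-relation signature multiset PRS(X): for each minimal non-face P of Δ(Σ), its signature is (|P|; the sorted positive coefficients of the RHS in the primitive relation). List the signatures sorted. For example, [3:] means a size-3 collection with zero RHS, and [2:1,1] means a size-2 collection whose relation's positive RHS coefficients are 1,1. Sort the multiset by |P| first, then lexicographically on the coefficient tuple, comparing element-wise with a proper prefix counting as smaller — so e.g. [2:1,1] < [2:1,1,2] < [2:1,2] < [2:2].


The 9 primitive collections of Σ (r=7, n=3):

  P = {3,4}:  v_{3} + v_{4} = 0 — sig = [2:]
  P = {0,5}:  v_{0} + v_{5} = v_{3} — sig = [2:1]
  P = {1,4}:  v_{1} + v_{4} = v_{2} — sig = [2:1]
  P = {2,3}:  v_{2} + v_{3} = v_{1} — sig = [2:1]
  P = {4,5}:  v_{4} + v_{5} = v_{1} + v_{6} — sig = [2:1,1]
  P = {2,5}:  v_{2} + v_{5} = 2·v_{1} + v_{6} — sig = [2:1,2]
  P = {0,1,6}:  v_{0} + v_{1} + v_{6} = 0 — sig = [3:]
  P = {0,2,6}:  v_{0} + v_{2} + v_{6} = v_{4} — sig = [3:1]
  P = {1,3,6}:  v_{1} + v_{3} + v_{6} = v_{5} — sig = [3:1]

Hence PRS(X_Σ) =
    |P|=2: 6 collections, coeffs (), (1), (1), (1), (1,1), (1,2)
    |P|=3: 3 collections, coeffs (), (1), (1)


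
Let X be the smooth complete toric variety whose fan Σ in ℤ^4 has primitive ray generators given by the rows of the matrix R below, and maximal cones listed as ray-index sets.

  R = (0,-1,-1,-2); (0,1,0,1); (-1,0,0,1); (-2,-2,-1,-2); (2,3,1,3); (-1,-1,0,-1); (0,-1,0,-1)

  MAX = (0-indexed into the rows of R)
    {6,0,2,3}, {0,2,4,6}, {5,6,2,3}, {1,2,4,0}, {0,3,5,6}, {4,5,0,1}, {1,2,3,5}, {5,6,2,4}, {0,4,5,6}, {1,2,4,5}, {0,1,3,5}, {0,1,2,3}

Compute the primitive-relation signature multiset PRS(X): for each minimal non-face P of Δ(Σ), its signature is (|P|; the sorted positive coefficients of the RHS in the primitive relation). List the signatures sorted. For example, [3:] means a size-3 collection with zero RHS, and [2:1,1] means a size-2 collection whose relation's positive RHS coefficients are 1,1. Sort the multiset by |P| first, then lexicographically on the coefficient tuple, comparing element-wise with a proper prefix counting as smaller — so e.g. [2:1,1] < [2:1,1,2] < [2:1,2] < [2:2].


3 collections generate NE(X_Σ); each relation:

  P = {1,6}:  v_{1} + v_{6} = 0  →  sig = [2:]
  P = {3,4}:  v_{3} + v_{4} = v_{1}  →  sig = [2:1]
  P = {0,2,5}:  v_{0} + v_{2} + v_{5} = v_{3}  →  sig = [3:1]

Signatures (|P|; sorted positive RHS coefficients), sorted:
[[2:], [2:1], [3:1]]


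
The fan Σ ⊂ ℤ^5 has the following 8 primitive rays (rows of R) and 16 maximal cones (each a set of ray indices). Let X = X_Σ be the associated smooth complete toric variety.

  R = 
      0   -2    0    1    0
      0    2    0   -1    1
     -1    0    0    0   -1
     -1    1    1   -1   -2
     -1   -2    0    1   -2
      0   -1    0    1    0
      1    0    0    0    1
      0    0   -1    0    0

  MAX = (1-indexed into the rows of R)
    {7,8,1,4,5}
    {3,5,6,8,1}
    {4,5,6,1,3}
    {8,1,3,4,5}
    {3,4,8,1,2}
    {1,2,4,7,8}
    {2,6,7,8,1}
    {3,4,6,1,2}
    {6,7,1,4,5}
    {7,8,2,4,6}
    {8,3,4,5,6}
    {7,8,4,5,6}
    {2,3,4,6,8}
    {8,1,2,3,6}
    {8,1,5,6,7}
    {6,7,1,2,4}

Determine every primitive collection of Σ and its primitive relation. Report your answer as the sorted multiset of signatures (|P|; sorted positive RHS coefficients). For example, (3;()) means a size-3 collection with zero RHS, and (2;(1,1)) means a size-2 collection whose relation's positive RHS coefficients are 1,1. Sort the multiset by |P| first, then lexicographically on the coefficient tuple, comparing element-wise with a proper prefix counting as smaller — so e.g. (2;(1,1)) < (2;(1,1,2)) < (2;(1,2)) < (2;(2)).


The 3 primitive collections of Σ (r=8, n=5):

  • {3,7}:  v_{3} + v_{7} = 0  ⟹  sig = (2;())
  • {2,5}:  v_{2} + v_{5} = v_{3}  ⟹  sig = (2;(1))
  • {1,4,6,8}:  v_{1} + v_{4} + v_{6} + v_{8} = v_{5}  ⟹  sig = (4;(1))

Sorted signature multiset PRS(X):
{ (2;()),  (2;(1)),  (4;(1)) }


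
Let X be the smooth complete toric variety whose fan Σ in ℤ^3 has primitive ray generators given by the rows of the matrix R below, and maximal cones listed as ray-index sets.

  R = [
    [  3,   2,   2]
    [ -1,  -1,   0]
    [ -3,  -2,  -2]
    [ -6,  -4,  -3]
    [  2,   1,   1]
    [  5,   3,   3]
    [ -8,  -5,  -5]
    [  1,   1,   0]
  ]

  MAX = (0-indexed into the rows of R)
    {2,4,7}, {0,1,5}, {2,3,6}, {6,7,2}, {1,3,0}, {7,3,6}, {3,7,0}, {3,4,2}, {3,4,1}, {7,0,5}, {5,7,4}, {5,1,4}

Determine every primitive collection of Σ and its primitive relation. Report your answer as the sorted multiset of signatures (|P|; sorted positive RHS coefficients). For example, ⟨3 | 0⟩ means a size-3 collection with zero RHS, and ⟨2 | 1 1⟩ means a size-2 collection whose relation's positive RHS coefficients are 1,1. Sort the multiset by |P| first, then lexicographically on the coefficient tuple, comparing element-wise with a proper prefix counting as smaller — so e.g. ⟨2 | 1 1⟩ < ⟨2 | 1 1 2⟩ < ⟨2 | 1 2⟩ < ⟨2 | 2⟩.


The 12 primitive collections of Σ (r=8, n=3):

  • {0,2}:  v_{0} + v_{2} = 0  →  sig = ⟨2 | 0⟩
  • {1,7}:  v_{1} + v_{7} = 0  →  sig = ⟨2 | 0⟩
  • {0,4}:  v_{0} + v_{4} = v_{5}  →  sig = ⟨2 | 1⟩
  • {2,5}:  v_{2} + v_{5} = v_{4}  →  sig = ⟨2 | 1⟩
  • {3,5}:  v_{3} + v_{5} = v_{1}  →  sig = ⟨2 | 1⟩
  • {5,6}:  v_{5} + v_{6} = v_{2}  →  sig = ⟨2 | 1⟩
  • {0,6}:  v_{0} + v_{6} = v_{3} + v_{7}  →  sig = ⟨2 | 1 1⟩
  • {1,2}:  v_{1} + v_{2} = v_{3} + v_{4}  →  sig = ⟨2 | 1 1⟩
  • {1,6}:  v_{1} + v_{6} = v_{2} + v_{3}  →  sig = ⟨2 | 1 1⟩
  • {4,6}:  v_{4} + v_{6} = 2·v_{2}  →  sig = ⟨2 | 2⟩
  • {2,3,7}:  v_{2} + v_{3} + v_{7} = v_{6}  →  sig = ⟨3 | 1⟩
  • {3,4,7}:  v_{3} + v_{4} + v_{7} = v_{2}  →  sig = ⟨3 | 1⟩

so the primitive-relation signature multiset is
{ ⟨2 | 0⟩ ×2,  ⟨2 | 1⟩ ×4,  ⟨2 | 1 1⟩ ×3,  ⟨2 | 2⟩,  ⟨3 | 1⟩ ×2 }


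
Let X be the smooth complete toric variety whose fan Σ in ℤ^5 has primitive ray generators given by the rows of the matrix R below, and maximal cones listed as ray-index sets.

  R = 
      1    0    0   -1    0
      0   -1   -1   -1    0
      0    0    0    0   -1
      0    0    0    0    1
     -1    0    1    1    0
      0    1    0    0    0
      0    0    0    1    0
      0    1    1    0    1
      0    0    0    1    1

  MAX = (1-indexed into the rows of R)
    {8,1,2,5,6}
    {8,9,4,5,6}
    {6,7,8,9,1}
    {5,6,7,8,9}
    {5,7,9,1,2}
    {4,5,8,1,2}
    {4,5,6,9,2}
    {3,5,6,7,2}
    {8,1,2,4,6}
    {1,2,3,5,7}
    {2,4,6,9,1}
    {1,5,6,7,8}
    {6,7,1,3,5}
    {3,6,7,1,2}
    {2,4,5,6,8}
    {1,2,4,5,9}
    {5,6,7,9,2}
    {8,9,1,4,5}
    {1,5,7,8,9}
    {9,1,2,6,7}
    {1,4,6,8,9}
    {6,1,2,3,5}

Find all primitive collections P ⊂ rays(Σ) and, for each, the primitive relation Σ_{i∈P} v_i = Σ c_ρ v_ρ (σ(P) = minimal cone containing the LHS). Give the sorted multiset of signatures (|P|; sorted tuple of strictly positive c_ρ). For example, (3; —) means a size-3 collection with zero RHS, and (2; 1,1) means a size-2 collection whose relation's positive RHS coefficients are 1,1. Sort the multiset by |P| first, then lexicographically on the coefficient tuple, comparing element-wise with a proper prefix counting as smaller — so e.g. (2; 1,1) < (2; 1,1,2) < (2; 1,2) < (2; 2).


Primitive collections (9):

  {3,4}:  v_{3} + v_{4} = 0  →  sig = (2; —)
  {3,9}:  v_{3} + v_{9} = v_{7}  →  sig = (2; 1)
  {4,7}:  v_{4} + v_{7} = v_{9}  →  sig = (2; 1)
  {3,8}:  v_{3} + v_{8} = v_{1} + v_{5} + v_{6}  →  sig = (2; 1,1,1)
  {2,7,8}:  v_{2} + v_{7} + v_{8} = v_{4}  →  sig = (3; 1)
  {2,8,9}:  v_{2} + v_{8} + v_{9} = 2·v_{4}  →  sig = (3; 2)
  {1,4,5,6}:  v_{1} + v_{4} + v_{5} + v_{6} = v_{8}  →  sig = (4; 1)
  {1,5,6,9}:  v_{1} + v_{5} + v_{6} + v_{9} = v_{7} + v_{8}  →  sig = (4; 1,1)
  {1,2,5,6,7}:  v_{1} + v_{2} + v_{5} + v_{6} + v_{7} = 0  →  sig = (5; —)

Signatures (|P|; sorted positive RHS coefficients), sorted:
{ (2; —),  (2; 1) ×2,  (2; 1,1,1),  (3; 1),  (3; 2),  (4; 1),  (4; 1,1),  (5; —) }


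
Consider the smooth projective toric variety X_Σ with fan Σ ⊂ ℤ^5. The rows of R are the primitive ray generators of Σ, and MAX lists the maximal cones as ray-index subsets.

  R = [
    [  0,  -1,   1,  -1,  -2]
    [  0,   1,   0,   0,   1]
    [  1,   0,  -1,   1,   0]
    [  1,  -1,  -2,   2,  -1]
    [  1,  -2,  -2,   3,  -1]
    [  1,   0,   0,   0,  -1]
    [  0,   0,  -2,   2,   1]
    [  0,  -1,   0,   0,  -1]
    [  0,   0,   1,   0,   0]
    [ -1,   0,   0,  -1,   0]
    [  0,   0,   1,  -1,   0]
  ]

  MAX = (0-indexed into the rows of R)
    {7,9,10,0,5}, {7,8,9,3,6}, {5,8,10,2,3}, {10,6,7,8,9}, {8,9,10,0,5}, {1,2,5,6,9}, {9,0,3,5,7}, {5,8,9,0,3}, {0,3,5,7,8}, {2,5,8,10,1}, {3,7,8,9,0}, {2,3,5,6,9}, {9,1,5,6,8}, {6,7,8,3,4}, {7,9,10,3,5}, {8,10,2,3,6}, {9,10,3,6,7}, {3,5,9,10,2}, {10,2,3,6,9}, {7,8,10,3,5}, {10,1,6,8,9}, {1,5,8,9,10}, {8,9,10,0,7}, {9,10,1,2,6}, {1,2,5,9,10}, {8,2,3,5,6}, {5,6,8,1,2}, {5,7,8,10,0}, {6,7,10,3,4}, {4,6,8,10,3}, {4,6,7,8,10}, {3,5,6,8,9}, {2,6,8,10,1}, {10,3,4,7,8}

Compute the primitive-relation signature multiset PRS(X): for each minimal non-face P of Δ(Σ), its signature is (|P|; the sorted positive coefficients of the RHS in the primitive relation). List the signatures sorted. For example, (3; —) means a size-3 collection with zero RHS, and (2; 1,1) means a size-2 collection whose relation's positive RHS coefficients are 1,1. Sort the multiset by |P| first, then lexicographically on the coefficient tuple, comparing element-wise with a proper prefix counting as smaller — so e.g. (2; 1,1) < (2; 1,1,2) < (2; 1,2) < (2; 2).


18 collections generate NE(X_Σ); each relation:

  P = {1,7}:  v_{1} + v_{7} = 0  so sig = (2; —)
  P = {0,2}:  v_{0} + v_{2} = v_{5} + v_{7}  so sig = (2; 1,1)
  P = {1,3}:  v_{1} + v_{3} = v_{5} + v_{6}  so sig = (2; 1,1)
  P = {2,7}:  v_{2} + v_{7} = v_{3} + v_{10}  so sig = (2; 1,1)
  P = {0,1}:  v_{0} + v_{1} = v_{5} + v_{8} + v_{9}  so sig = (2; 1,1,1)
  P = {0,6}:  v_{0} + v_{6} = v_{3} + v_{8} + v_{9}  so sig = (2; 1,1,1)
  P = {1,4}:  v_{1} + v_{4} = v_{3} + v_{6} + v_{8} + v_{10}  so sig = (2; 1,1,1,1)
  P = {0,4}:  v_{0} + v_{4} = v_{3} + 2·v_{7} + v_{8}  so sig = (2; 1,1,2)
  P = {4,5}:  v_{4} + v_{5} = 2·v_{3} + v_{8} + v_{10}  so sig = (2; 1,1,2)
  P = {2,4}:  v_{2} + v_{4} = 2·v_{3} + v_{6} + v_{8} + 2·v_{10}  so sig = (2; 1,1,2,2)
  P = {4,9}:  v_{4} + v_{9} = v_{6} + 2·v_{7}  so sig = (2; 1,2)
  P = {2,8,9}:  v_{2} + v_{8} + v_{9} = 0  so sig = (3; —)
  P = {5,6,7}:  v_{5} + v_{6} + v_{7} = v_{3}  so sig = (3; 1)
  P = {5,6,10}:  v_{5} + v_{6} + v_{10} = v_{2}  so sig = (3; 1)
  P = {0,3,10}:  v_{0} + v_{3} + v_{10} = v_{5} + 2·v_{7}  so sig = (3; 1,2)
  P = {3,8,9,10}:  v_{3} + v_{8} + v_{9} + v_{10} = v_{7}  so sig = (4; 1)
  P = {5,7,8,9}:  v_{5} + v_{7} + v_{8} + v_{9} = v_{0}  so sig = (4; 1)
  P = {3,6,7,8,10}:  v_{3} + v_{6} + v_{7} + v_{8} + v_{10} = v_{4}  so sig = (5; 1)

Hence PRS(X_Σ) =
    |P|=2: 11 collections, coeffs (), (1,1), (1,1), (1,1), (1,1,1), (1,1,1), (1,1,1,1), (1,1,2), (1,1,2), (1,1,2,2), (1,2)
    |P|=3: 4 collections, coeffs (), (1), (1), (1,2)
    |P|=4: 2 collections, coeffs (1), (1)
    |P|=5: 1 collection, coeffs (1)


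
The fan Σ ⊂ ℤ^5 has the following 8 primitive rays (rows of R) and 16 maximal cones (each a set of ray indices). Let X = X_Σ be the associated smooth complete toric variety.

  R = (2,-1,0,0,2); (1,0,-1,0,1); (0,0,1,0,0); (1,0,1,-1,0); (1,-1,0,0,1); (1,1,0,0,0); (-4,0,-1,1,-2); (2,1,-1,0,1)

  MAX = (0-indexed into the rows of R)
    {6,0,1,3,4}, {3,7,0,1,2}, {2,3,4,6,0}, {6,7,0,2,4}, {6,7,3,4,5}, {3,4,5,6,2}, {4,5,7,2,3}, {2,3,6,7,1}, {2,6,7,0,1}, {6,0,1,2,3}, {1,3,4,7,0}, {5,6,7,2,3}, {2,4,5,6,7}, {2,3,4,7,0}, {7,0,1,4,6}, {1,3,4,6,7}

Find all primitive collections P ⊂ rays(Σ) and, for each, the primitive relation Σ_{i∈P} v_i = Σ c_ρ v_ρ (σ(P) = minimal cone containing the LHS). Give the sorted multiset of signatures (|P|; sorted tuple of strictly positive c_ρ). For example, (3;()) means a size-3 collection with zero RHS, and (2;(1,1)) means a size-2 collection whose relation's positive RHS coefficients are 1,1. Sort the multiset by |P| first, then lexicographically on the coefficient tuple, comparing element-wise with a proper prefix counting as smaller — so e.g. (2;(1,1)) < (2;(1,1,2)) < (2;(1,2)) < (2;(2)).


The 5 primitive collections of Σ (r=8, n=5):

  • {1,5}:  v_{1} + v_{5} = v_{7}  so sig = (2;(1))
  • {0,5}:  v_{0} + v_{5} = v_{2} + v_{4} + v_{7}  so sig = (2;(1,1,1))
  • {1,2,4}:  v_{1} + v_{2} + v_{4} = v_{0}  so sig = (3;(1))
  • {0,3,6,7}:  v_{0} + v_{3} + v_{6} + v_{7} = v_{1}  so sig = (4;(1))
  • {2,3,4,6,7}:  v_{2} + v_{3} + v_{4} + v_{6} + v_{7} = 0  so sig = (5;())

Signatures (|P|; sorted positive RHS coefficients), sorted:
{ (2;(1)),  (2;(1,1,1)),  (3;(1)),  (4;(1)),  (5;()) }


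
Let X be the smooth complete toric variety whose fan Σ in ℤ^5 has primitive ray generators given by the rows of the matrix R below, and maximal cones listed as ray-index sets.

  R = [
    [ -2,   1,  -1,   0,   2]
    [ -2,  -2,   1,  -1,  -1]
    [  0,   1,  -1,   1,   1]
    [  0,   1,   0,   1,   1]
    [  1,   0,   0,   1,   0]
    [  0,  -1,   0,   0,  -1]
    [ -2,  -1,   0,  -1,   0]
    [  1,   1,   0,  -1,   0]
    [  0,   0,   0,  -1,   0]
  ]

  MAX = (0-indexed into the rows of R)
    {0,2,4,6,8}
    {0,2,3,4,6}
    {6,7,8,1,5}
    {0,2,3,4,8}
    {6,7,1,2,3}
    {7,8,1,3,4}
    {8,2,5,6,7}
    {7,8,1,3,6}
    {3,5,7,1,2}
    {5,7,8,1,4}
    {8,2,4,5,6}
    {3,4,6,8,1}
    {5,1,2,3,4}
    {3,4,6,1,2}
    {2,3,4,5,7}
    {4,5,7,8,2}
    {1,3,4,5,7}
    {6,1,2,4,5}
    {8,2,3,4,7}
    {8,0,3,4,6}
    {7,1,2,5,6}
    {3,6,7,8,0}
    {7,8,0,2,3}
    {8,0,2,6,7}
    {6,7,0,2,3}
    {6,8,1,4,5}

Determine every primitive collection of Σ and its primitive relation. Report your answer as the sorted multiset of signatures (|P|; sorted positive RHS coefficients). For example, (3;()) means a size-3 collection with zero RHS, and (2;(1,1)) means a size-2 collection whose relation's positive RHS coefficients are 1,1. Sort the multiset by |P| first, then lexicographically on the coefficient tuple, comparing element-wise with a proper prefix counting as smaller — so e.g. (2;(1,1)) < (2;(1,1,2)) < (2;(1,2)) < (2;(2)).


Σ has 9 primitive collections:

  • {0,5}:  v_{0} + v_{5} = v_{2} + v_{6} ; sig = (2;(1,1))
  • {0,1}:  v_{0} + v_{1} = v_{3} + 2·v_{6} ; sig = (2;(1,2))
  • {3,5,8}:  v_{3} + v_{5} + v_{8} = 0 ; sig = (3;())
  • {1,2,8}:  v_{1} + v_{2} + v_{8} = v_{6} ; sig = (3;(1))
  • {4,6,7}:  v_{4} + v_{6} + v_{7} = v_{8} ; sig = (3;(1))
  • {3,5,6}:  v_{3} + v_{5} + v_{6} = v_{1} + v_{2} ; sig = (3;(1,1))
  • {0,4,7}:  v_{0} + v_{4} + v_{7} = v_{2} + v_{3} + 2·v_{8} ; sig = (3;(1,1,2))
  • {1,2,4,7}:  v_{1} + v_{2} + v_{4} + v_{7} = 0 ; sig = (4;())
  • {2,3,6,8}:  v_{2} + v_{3} + v_{6} + v_{8} = v_{0} ; sig = (4;(1))

Signatures (|P|; sorted positive RHS coefficients), sorted:
[(2;(1,1)), (2;(1,2)), (3;()), (3;(1)), (3;(1)), (3;(1,1)), (3;(1,1,2)), (4;()), (4;(1))]


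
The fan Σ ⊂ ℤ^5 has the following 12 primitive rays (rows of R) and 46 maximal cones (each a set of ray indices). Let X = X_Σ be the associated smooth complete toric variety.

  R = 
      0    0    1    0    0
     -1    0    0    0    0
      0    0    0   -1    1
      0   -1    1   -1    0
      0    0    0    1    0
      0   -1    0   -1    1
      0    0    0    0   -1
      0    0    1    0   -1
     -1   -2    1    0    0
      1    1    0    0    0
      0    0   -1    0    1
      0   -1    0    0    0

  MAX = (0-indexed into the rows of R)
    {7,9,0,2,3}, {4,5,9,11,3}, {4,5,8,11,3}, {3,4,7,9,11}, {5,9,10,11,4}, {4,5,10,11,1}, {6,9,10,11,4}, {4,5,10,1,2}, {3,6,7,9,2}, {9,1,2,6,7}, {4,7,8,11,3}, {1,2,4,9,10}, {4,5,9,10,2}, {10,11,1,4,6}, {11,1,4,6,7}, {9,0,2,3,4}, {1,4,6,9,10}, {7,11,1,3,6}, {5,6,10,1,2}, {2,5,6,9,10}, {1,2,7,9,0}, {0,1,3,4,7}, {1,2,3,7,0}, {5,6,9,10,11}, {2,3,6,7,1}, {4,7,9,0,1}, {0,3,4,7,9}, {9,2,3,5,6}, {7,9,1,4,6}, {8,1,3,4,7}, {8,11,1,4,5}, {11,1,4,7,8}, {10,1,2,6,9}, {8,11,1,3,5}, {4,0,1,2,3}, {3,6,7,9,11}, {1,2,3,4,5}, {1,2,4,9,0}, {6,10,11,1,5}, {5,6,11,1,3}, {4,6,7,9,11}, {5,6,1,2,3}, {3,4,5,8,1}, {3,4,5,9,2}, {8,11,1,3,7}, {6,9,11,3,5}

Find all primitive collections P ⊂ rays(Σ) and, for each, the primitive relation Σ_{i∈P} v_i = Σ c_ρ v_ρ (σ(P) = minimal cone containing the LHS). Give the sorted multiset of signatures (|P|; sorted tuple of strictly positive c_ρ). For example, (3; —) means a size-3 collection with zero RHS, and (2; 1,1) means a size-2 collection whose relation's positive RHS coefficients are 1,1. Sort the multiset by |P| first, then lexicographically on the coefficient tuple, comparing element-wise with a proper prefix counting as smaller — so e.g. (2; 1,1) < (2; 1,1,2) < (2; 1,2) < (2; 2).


21 minimal non-faces of Δ(Σ) (on 12 rays):

  P={7,10}:  v_{7} + v_{10} = 0  ⟹  sig = (2; —)
  P={0,6}:  v_{0} + v_{6} = v_{7}  ⟹  sig = (2; 1)
  P={2,11}:  v_{2} + v_{11} = v_{5}  ⟹  sig = (2; 1)
  P={3,10}:  v_{3} + v_{10} = v_{5}  ⟹  sig = (2; 1)
  P={5,7}:  v_{5} + v_{7} = v_{3}  ⟹  sig = (2; 1)
  P={0,10}:  v_{0} + v_{10} = v_{2} + v_{4}  ⟹  sig = (2; 1,1)
  P={0,11}:  v_{0} + v_{11} = v_{3} + v_{4}  ⟹  sig = (2; 1,1)
  P={8,9}:  v_{8} + v_{9} = v_{3} + v_{4}  ⟹  sig = (2; 1,1)
  P={0,5}:  v_{0} + v_{5} = v_{2} + v_{3} + v_{4}  ⟹  sig = (2; 1,1,1)
  P={2,8}:  v_{2} + v_{8} = v_{1} + v_{3} + v_{4} + v_{5}  ⟹  sig = (2; 1,1,1,1)
  P={8,10}:  v_{8} + v_{10} = v_{1} + v_{4} + v_{5} + v_{11}  ⟹  sig = (2; 1,1,1,1)
  P={6,8}:  v_{6} + v_{8} = v_{1} + v_{7} + 2·v_{11}  ⟹  sig = (2; 1,1,2)
  P={0,8}:  v_{0} + v_{8} = v_{1} + 2·v_{3} + 2·v_{4}  ⟹  sig = (2; 1,2,2)
  P={1,9,11}:  v_{1} + v_{9} + v_{11} = 0  ⟹  sig = (3; —)
  P={2,4,6}:  v_{2} + v_{4} + v_{6} = 0  ⟹  sig = (3; —)
  P={1,5,9}:  v_{1} + v_{5} + v_{9} = v_{2}  ⟹  sig = (3; 1)
  P={2,4,7}:  v_{2} + v_{4} + v_{7} = v_{0}  ⟹  sig = (3; 1)
  P={4,5,6}:  v_{4} + v_{5} + v_{6} = v_{11}  ⟹  sig = (3; 1)
  P={1,3,9}:  v_{1} + v_{3} + v_{9} = v_{2} + v_{7}  ⟹  sig = (3; 1,1)
  P={3,4,6}:  v_{3} + v_{4} + v_{6} = v_{7} + v_{11}  ⟹  sig = (3; 1,1)
  P={1,3,4,11}:  v_{1} + v_{3} + v_{4} + v_{11} = v_{8}  ⟹  sig = (4; 1)

so the primitive-relation signature multiset is
    (2; —)
    (2; 1)
    (2; 1)
    (2; 1)
    (2; 1)
    (2; 1,1)
    (2; 1,1)
    (2; 1,1)
    (2; 1,1,1)
    (2; 1,1,1,1)
    (2; 1,1,1,1)
    (2; 1,1,2)
    (2; 1,2,2)
    (3; —)
    (3; —)
    (3; 1)
    (3; 1)
    (3; 1)
    (3; 1,1)
    (3; 1,1)
    (4; 1)


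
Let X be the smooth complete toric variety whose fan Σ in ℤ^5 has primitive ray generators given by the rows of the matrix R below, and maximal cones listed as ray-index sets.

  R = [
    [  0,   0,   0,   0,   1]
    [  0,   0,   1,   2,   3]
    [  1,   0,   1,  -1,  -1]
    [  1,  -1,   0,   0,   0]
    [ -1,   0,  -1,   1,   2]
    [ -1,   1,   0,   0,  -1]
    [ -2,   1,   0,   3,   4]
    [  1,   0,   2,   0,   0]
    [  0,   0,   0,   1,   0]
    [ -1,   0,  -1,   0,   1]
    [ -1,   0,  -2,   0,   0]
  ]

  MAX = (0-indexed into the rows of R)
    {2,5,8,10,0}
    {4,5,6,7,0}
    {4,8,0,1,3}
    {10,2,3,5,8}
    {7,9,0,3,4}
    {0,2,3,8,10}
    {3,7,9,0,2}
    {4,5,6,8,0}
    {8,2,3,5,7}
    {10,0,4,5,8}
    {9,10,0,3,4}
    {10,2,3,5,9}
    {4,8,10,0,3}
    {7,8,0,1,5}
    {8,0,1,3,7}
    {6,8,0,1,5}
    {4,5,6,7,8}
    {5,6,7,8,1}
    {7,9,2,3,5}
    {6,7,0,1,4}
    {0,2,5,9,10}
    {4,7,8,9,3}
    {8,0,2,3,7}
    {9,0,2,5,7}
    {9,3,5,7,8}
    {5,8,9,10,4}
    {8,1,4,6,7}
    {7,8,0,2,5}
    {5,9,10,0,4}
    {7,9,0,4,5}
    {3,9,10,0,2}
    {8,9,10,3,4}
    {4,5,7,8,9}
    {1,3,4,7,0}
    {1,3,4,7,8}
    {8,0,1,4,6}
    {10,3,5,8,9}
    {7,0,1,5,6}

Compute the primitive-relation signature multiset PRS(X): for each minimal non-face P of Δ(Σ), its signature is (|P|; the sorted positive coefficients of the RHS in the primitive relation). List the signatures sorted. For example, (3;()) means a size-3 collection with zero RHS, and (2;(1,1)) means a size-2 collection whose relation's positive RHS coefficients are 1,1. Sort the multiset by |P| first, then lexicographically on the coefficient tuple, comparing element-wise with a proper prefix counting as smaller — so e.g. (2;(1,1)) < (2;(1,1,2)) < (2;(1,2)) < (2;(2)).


17 collections generate NE(X_Σ); each relation:

  {7,10}:  v_{7} + v_{10} = 0  ⇒ sig = (2;())
  {2,4}:  v_{2} + v_{4} = v_{0}  ⇒ sig = (2;(1))
  {1,10}:  v_{1} + v_{10} = v_{0} + v_{4} + v_{8}  ⇒ sig = (2;(1,1,1))
  {2,6}:  v_{2} + v_{6} = v_{0} + v_{1} + v_{5}  ⇒ sig = (2;(1,1,1))
  {6,10}:  v_{6} + v_{10} = v_{0} + 2·v_{4} + v_{5} + v_{8}  ⇒ sig = (2;(1,1,1,2))
  {1,2}:  v_{1} + v_{2} = 2·v_{0} + v_{7} + v_{8}  ⇒ sig = (2;(1,1,2))
  {3,6}:  v_{3} + v_{6} = 2·v_{4} + v_{7} + v_{8}  ⇒ sig = (2;(1,1,2))
  {6,9}:  v_{6} + v_{9} = 3·v_{4} + v_{5} + v_{7}  ⇒ sig = (2;(1,1,3))
  {1,9}:  v_{1} + v_{9} = 2·v_{4} + v_{7}  ⇒ sig = (2;(1,2))
  {0,3,5}:  v_{0} + v_{3} + v_{5} = 0  ⇒ sig = (3;())
  {2,8,9}:  v_{2} + v_{8} + v_{9} = 0  ⇒ sig = (3;())
  {0,8,9}:  v_{0} + v_{8} + v_{9} = v_{4}  ⇒ sig = (3;(1))
  {1,4,5}:  v_{1} + v_{4} + v_{5} = v_{6}  ⇒ sig = (3;(1))
  {3,4,5}:  v_{3} + v_{4} + v_{5} = v_{8} + v_{9}  ⇒ sig = (3;(1,1))
  {1,3,5}:  v_{1} + v_{3} + v_{5} = v_{4} + v_{7} + v_{8}  ⇒ sig = (3;(1,1,1))
  {0,4,7,8}:  v_{0} + v_{4} + v_{7} + v_{8} = v_{1}  ⇒ sig = (4;(1))
  {0,6,7,8}:  v_{0} + v_{6} + v_{7} + v_{8} = 2·v_{1} + v_{5}  ⇒ sig = (4;(1,2))

Sorted signature multiset PRS(X):
[(2;()), (2;(1)), (2;(1,1,1)), (2;(1,1,1)), (2;(1,1,1,2)), (2;(1,1,2)), (2;(1,1,2)), (2;(1,1,3)), (2;(1,2)), (3;()), (3;()), (3;(1)), (3;(1)), (3;(1,1)), (3;(1,1,1)), (4;(1)), (4;(1,2))]


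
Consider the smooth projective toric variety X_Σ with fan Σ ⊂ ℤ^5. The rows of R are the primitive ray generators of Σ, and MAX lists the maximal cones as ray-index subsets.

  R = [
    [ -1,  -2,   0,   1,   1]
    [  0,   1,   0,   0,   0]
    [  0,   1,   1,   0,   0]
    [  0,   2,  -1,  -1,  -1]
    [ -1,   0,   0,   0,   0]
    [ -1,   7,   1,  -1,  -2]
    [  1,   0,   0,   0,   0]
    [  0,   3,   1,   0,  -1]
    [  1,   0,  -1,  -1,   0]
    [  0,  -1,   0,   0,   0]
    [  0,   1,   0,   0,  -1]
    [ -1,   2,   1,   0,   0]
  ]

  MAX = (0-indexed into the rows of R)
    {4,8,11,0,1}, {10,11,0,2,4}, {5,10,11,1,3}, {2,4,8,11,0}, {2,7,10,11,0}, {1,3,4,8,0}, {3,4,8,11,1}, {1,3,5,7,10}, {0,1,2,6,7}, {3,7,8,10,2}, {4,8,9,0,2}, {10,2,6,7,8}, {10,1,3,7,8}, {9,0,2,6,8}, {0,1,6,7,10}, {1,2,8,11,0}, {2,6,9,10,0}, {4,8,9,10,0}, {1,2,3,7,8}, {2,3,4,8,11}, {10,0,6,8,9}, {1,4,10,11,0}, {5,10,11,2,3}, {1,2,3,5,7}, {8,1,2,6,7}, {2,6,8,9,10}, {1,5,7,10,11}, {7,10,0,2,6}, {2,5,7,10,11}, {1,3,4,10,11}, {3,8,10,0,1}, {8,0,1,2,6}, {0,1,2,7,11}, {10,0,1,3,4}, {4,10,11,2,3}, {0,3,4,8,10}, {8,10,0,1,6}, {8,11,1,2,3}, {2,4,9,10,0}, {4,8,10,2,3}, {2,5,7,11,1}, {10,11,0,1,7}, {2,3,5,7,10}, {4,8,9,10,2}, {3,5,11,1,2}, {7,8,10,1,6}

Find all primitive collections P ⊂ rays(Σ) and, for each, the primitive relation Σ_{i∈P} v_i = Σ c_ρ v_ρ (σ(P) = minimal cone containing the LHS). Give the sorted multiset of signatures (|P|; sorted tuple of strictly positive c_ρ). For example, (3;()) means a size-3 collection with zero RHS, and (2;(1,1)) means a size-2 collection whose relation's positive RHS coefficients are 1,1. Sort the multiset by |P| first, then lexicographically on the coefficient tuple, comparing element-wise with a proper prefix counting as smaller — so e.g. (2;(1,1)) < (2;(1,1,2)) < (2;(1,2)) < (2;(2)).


|primitive collections| = 24. Relations:

  {1,9}:  v_{1} + v_{9} = 0  ⇒ sig = (2;())
  {4,6}:  v_{4} + v_{6} = 0  ⇒ sig = (2;())
  {4,7}:  v_{4} + v_{7} = v_{10} + v_{11}  ⇒ sig = (2;(1,1))
  {6,11}:  v_{6} + v_{11} = v_{1} + v_{2}  ⇒ sig = (2;(1,1))
  {7,9}:  v_{7} + v_{9} = v_{2} + v_{10}  ⇒ sig = (2;(1,1))
  {9,11}:  v_{9} + v_{11} = v_{2} + v_{4}  ⇒ sig = (2;(1,1))
  {3,6}:  v_{3} + v_{6} = v_{1} + v_{8} + v_{10}  ⇒ sig = (2;(1,1,1))
  {3,9}:  v_{3} + v_{9} = v_{4} + v_{8} + v_{10}  ⇒ sig = (2;(1,1,1))
  {5,6}:  v_{5} + v_{6} = v_{1} + v_{2} + v_{3} + v_{7}  ⇒ sig = (2;(1,1,1,1))
  {5,9}:  v_{5} + v_{9} = v_{2} + v_{3} + v_{10} + v_{11}  ⇒ sig = (2;(1,1,1,1))
  {0,5}:  v_{0} + v_{5} = 2·v_{1} + v_{4} + v_{10} + v_{11}  ⇒ sig = (2;(1,1,1,2))
  {4,5}:  v_{4} + v_{5} = v_{3} + v_{10} + 2·v_{11}  ⇒ sig = (2;(1,1,2))
  {5,8}:  v_{5} + v_{8} = v_{1} + 2·v_{2} + 2·v_{3}  ⇒ sig = (2;(1,2,2))
  {0,7,8}:  v_{0} + v_{7} + v_{8} = v_{1}  ⇒ sig = (3;(1))
  {1,2,4}:  v_{1} + v_{2} + v_{4} = v_{11}  ⇒ sig = (3;(1))
  {1,2,10}:  v_{1} + v_{2} + v_{10} = v_{7}  ⇒ sig = (3;(1))
  {3,7,11}:  v_{3} + v_{7} + v_{11} = v_{5}  ⇒ sig = (3;(1))
  {0,2,3}:  v_{0} + v_{2} + v_{3} = v_{1} + v_{4}  ⇒ sig = (3;(1,1))
  {8,10,11}:  v_{8} + v_{10} + v_{11} = v_{2} + v_{3}  ⇒ sig = (3;(1,1))
  {0,3,7}:  v_{0} + v_{3} + v_{7} = 2·v_{1} + v_{4} + v_{10}  ⇒ sig = (3;(1,1,2))
  {7,8,11}:  v_{7} + v_{8} + v_{11} = v_{1} + 2·v_{2} + v_{3}  ⇒ sig = (3;(1,1,2))
  {0,3,11}:  v_{0} + v_{3} + v_{11} = 2·v_{1} + 2·v_{4}  ⇒ sig = (3;(2,2))
  {0,2,8,10}:  v_{0} + v_{2} + v_{8} + v_{10} = 0  ⇒ sig = (4;())
  {1,4,8,10}:  v_{1} + v_{4} + v_{8} + v_{10} = v_{3}  ⇒ sig = (4;(1))

Signatures (|P|; sorted positive RHS coefficients), sorted:
[(2;()), (2;()), (2;(1,1)), (2;(1,1)), (2;(1,1)), (2;(1,1)), (2;(1,1,1)), (2;(1,1,1)), (2;(1,1,1,1)), (2;(1,1,1,1)), (2;(1,1,1,2)), (2;(1,1,2)), (2;(1,2,2)), (3;(1)), (3;(1)), (3;(1)), (3;(1)), (3;(1,1)), (3;(1,1)), (3;(1,1,2)), (3;(1,1,2)), (3;(2,2)), (4;()), (4;(1))]


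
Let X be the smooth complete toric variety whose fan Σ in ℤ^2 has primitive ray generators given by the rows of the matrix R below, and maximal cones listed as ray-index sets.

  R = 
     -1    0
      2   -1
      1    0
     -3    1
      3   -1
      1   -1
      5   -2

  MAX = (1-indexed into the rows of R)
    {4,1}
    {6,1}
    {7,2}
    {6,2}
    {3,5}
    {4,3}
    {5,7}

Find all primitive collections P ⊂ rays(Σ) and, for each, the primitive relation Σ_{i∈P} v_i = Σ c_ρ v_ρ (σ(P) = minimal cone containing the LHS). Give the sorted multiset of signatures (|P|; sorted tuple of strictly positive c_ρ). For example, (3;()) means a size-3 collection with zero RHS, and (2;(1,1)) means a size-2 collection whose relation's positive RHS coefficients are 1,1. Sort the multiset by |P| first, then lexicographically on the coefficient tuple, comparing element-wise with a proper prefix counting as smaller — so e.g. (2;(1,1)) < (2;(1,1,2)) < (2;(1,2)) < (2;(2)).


14 collections generate NE(X_Σ); each relation:

  P={1,3}:  v_{1} + v_{3} = 0  so sig = (2;())
  P={4,5}:  v_{4} + v_{5} = 0  so sig = (2;())
  P={1,2}:  v_{1} + v_{2} = v_{6}  so sig = (2;(1))
  P={1,5}:  v_{1} + v_{5} = v_{2}  so sig = (2;(1))
  P={2,3}:  v_{2} + v_{3} = v_{5}  so sig = (2;(1))
  P={2,4}:  v_{2} + v_{4} = v_{1}  so sig = (2;(1))
  P={2,5}:  v_{2} + v_{5} = v_{7}  so sig = (2;(1))
  P={3,6}:  v_{3} + v_{6} = v_{2}  so sig = (2;(1))
  P={4,7}:  v_{4} + v_{7} = v_{2}  so sig = (2;(1))
  P={1,7}:  v_{1} + v_{7} = 2·v_{2}  so sig = (2;(2))
  P={3,7}:  v_{3} + v_{7} = 2·v_{5}  so sig = (2;(2))
  P={4,6}:  v_{4} + v_{6} = 2·v_{1}  so sig = (2;(2))
  P={5,6}:  v_{5} + v_{6} = 2·v_{2}  so sig = (2;(2))
  P={6,7}:  v_{6} + v_{7} = 3·v_{2}  so sig = (2;(3))

Signatures (|P|; sorted positive RHS coefficients), sorted:
[(2;()), (2;()), (2;(1)), (2;(1)), (2;(1)), (2;(1)), (2;(1)), (2;(1)), (2;(1)), (2;(2)), (2;(2)), (2;(2)), (2;(2)), (2;(3))]


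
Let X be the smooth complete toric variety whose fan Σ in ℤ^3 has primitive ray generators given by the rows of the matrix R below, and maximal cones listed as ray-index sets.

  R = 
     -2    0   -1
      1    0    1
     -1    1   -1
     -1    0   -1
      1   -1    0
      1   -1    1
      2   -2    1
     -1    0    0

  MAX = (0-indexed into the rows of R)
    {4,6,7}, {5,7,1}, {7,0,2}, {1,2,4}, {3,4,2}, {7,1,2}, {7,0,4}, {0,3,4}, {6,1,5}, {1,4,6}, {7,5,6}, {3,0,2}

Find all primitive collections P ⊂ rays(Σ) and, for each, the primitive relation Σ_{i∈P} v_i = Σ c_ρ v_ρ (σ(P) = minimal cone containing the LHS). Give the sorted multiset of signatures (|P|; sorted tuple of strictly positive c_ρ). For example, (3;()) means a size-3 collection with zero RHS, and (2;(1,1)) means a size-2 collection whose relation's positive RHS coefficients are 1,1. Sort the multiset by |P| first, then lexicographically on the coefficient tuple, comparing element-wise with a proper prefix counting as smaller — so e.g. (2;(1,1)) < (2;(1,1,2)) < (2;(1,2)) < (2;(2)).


Δ(Σ) — 8 vertices, 14 min non-faces:

  P = {1,3}:  v_{1} + v_{3} = 0  so sig = (2;())
  P = {2,5}:  v_{2} + v_{5} = 0  so sig = (2;())
  P = {0,1}:  v_{0} + v_{1} = v_{7}  so sig = (2;(1))
  P = {2,6}:  v_{2} + v_{6} = v_{4}  so sig = (2;(1))
  P = {3,7}:  v_{3} + v_{7} = v_{0}  so sig = (2;(1))
  P = {4,5}:  v_{4} + v_{5} = v_{6}  so sig = (2;(1))
  P = {3,5}:  v_{3} + v_{5} = v_{4} + v_{7}  so sig = (2;(1,1))
  P = {0,5}:  v_{0} + v_{5} = v_{4} + 2·v_{7}  so sig = (2;(1,2))
  P = {3,6}:  v_{3} + v_{6} = 2·v_{4} + v_{7}  so sig = (2;(1,2))
  P = {0,6}:  v_{0} + v_{6} = 2·v_{4} + 2·v_{7}  so sig = (2;(2,2))
  P = {1,4,7}:  v_{1} + v_{4} + v_{7} = v_{5}  so sig = (3;(1))
  P = {2,4,7}:  v_{2} + v_{4} + v_{7} = v_{3}  so sig = (3;(1))
  P = {0,2,4}:  v_{0} + v_{2} + v_{4} = 2·v_{3}  so sig = (3;(2))
  P = {1,6,7}:  v_{1} + v_{6} + v_{7} = 2·v_{5}  so sig = (3;(2))

Signatures (|P|; sorted positive RHS coefficients), sorted:
[(2;()), (2;()), (2;(1)), (2;(1)), (2;(1)), (2;(1)), (2;(1,1)), (2;(1,2)), (2;(1,2)), (2;(2,2)), (3;(1)), (3;(1)), (3;(2)), (3;(2))]


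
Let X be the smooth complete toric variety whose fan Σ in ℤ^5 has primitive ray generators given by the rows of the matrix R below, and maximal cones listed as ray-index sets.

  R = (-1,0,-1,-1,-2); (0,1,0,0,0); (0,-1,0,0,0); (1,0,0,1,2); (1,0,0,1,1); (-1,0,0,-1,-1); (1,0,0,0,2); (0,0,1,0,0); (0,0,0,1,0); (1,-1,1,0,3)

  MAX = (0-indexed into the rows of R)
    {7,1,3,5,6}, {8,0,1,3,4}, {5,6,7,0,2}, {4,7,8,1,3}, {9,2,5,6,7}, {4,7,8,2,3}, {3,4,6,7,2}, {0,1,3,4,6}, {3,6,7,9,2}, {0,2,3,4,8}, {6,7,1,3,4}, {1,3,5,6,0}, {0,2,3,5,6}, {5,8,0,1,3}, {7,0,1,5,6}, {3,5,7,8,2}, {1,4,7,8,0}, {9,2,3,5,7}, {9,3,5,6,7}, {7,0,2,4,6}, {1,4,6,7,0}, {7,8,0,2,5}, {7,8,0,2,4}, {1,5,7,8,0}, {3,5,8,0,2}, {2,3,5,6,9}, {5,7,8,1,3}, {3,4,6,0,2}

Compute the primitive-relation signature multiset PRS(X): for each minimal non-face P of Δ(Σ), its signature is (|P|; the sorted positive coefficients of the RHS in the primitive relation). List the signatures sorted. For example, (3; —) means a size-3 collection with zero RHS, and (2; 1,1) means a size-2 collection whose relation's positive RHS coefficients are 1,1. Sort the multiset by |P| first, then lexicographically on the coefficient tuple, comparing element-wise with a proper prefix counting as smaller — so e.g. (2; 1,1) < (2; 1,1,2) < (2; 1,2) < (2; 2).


|primitive collections| = 9. Relations:

  • {1,2}:  v_{1} + v_{2} = 0  so sig = (2; —)
  • {4,5}:  v_{4} + v_{5} = 0  so sig = (2; —)
  • {6,8}:  v_{6} + v_{8} = v_{3}  so sig = (2; 1)
  • {0,9}:  v_{0} + v_{9} = v_{2} + v_{5} + v_{6}  so sig = (2; 1,1,1)
  • {1,9}:  v_{1} + v_{9} = v_{3} + v_{5} + v_{6} + v_{7}  so sig = (2; 1,1,1,1)
  • {4,9}:  v_{4} + v_{9} = v_{2} + v_{3} + v_{6} + v_{7}  so sig = (2; 1,1,1,1)
  • {8,9}:  v_{8} + v_{9} = v_{2} + 2·v_{3} + v_{5} + v_{7}  so sig = (2; 1,1,1,2)
  • {0,3,7}:  v_{0} + v_{3} + v_{7} = 0  so sig = (3; —)
  • {2,3,5,6,7}:  v_{2} + v_{3} + v_{5} + v_{6} + v_{7} = v_{9}  so sig = (5; 1)

Sorted signature multiset PRS(X):
{ (2; —) ×2,  (2; 1),  (2; 1,1,1),  (2; 1,1,1,1) ×2,  (2; 1,1,1,2),  (3; —),  (5; 1) }


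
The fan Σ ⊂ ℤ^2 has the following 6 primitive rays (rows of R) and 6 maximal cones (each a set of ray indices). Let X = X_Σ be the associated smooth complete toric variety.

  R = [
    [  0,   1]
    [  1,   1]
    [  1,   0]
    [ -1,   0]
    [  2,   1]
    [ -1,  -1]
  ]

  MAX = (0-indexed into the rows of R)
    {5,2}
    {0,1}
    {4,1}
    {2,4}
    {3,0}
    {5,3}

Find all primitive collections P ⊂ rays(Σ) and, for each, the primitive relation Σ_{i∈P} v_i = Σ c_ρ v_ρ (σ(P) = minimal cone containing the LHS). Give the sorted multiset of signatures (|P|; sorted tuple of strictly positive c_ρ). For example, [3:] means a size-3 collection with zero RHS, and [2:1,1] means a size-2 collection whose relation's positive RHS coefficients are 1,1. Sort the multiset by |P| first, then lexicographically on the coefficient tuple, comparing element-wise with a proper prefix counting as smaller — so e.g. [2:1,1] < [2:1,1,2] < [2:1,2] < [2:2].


Primitive collections (9):

  P = {1,5}:  v_{1} + v_{5} = 0  ⟹  sig = [2:]
  P = {2,3}:  v_{2} + v_{3} = 0  ⟹  sig = [2:]
  P = {0,2}:  v_{0} + v_{2} = v_{1}  ⟹  sig = [2:1]
  P = {0,5}:  v_{0} + v_{5} = v_{3}  ⟹  sig = [2:1]
  P = {1,2}:  v_{1} + v_{2} = v_{4}  ⟹  sig = [2:1]
  P = {1,3}:  v_{1} + v_{3} = v_{0}  ⟹  sig = [2:1]
  P = {3,4}:  v_{3} + v_{4} = v_{1}  ⟹  sig = [2:1]
  P = {4,5}:  v_{4} + v_{5} = v_{2}  ⟹  sig = [2:1]
  P = {0,4}:  v_{0} + v_{4} = 2·v_{1}  ⟹  sig = [2:2]

so the primitive-relation signature multiset is
{ [2:] ×2,  [2:1] ×6,  [2:2] }


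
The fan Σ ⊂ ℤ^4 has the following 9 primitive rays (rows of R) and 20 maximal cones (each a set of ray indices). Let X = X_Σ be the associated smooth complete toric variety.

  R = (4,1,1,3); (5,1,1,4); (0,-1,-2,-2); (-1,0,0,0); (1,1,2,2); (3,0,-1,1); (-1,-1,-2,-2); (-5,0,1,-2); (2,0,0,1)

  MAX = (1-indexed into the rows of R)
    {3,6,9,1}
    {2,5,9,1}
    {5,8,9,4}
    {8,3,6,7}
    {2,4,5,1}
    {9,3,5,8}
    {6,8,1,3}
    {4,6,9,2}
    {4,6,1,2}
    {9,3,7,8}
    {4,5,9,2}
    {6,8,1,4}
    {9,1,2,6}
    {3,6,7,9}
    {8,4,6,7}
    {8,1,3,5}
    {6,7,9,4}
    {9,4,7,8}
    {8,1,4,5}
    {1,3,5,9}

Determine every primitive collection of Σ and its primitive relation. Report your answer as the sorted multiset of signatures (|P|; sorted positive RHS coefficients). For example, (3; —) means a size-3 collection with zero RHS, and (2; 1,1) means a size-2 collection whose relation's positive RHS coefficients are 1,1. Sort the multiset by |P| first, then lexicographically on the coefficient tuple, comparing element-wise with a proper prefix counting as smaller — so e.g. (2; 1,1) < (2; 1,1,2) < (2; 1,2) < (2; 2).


10 collections generate NE(X_Σ); each relation:

  {5,7}:  v_{5} + v_{7} = 0 — sig = (2; —)
  {1,7}:  v_{1} + v_{7} = v_{6} — sig = (2; 1)
  {3,4}:  v_{3} + v_{4} = v_{7} — sig = (2; 1)
  {5,6}:  v_{5} + v_{6} = v_{1} — sig = (2; 1)
  {2,3}:  v_{2} + v_{3} = v_{6} + v_{9} — sig = (2; 1,1)
  {2,8}:  v_{2} + v_{8} = v_{4} + v_{5} — sig = (2; 1,1)
  {2,7}:  v_{2} + v_{7} = v_{4} + v_{6} + v_{9} — sig = (2; 1,1,1)
  {6,8,9}:  v_{6} + v_{8} + v_{9} = 0 — sig = (3; —)
  {1,4,9}:  v_{1} + v_{4} + v_{9} = v_{2} — sig = (3; 1)
  {1,8,9}:  v_{1} + v_{8} + v_{9} = v_{5} — sig = (3; 1)

Signatures (|P|; sorted positive RHS coefficients), sorted:
{ (2; —),  (2; 1) ×3,  (2; 1,1) ×2,  (2; 1,1,1),  (3; —),  (3; 1) ×2 }


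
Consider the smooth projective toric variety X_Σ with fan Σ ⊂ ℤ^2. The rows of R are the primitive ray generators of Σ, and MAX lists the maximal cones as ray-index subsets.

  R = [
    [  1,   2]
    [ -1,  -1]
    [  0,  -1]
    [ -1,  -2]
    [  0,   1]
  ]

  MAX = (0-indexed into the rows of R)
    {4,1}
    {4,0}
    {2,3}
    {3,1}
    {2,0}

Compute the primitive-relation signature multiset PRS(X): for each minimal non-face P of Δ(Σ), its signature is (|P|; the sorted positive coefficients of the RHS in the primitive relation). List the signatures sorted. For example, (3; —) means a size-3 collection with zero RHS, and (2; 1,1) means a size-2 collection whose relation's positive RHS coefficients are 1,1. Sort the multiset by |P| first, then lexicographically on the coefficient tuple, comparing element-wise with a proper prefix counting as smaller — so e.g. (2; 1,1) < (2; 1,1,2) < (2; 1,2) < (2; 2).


5 collections generate NE(X_Σ); each relation:

  P={0,3}:  v_{0} + v_{3} = 0  ⟹  sig = (2; —)
  P={2,4}:  v_{2} + v_{4} = 0  ⟹  sig = (2; —)
  P={0,1}:  v_{0} + v_{1} = v_{4}  ⟹  sig = (2; 1)
  P={1,2}:  v_{1} + v_{2} = v_{3}  ⟹  sig = (2; 1)
  P={3,4}:  v_{3} + v_{4} = v_{1}  ⟹  sig = (2; 1)

Signatures (|P|; sorted positive RHS coefficients), sorted:
[(2; —), (2; —), (2; 1), (2; 1), (2; 1)]


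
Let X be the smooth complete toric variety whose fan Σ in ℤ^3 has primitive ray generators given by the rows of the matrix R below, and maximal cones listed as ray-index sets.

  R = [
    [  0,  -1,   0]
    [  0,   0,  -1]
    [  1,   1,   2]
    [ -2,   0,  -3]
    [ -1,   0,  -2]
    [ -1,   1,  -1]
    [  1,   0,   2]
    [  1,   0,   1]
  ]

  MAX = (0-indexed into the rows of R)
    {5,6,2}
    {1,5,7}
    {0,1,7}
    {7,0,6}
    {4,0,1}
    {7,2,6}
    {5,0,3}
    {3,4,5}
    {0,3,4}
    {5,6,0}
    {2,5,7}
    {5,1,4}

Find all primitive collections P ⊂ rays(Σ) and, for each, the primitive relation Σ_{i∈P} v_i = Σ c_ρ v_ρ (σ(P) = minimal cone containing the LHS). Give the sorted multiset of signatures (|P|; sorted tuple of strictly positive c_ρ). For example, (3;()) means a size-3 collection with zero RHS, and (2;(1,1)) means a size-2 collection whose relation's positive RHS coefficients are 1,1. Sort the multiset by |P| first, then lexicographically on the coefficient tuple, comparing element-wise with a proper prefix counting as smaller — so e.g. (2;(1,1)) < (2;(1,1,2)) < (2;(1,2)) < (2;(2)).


Σ has 14 primitive collections:

  P={4,6}:  v_{4} + v_{6} = 0  ⇒ sig = (2;())
  P={0,2}:  v_{0} + v_{2} = v_{6}  ⇒ sig = (2;(1))
  P={1,6}:  v_{1} + v_{6} = v_{7}  ⇒ sig = (2;(1))
  P={2,3}:  v_{2} + v_{3} = v_{5}  ⇒ sig = (2;(1))
  P={3,7}:  v_{3} + v_{7} = v_{4}  ⇒ sig = (2;(1))
  P={4,7}:  v_{4} + v_{7} = v_{1}  ⇒ sig = (2;(1))
  P={2,4}:  v_{2} + v_{4} = v_{5} + v_{7}  ⇒ sig = (2;(1,1))
  P={3,6}:  v_{3} + v_{6} = v_{0} + v_{5}  ⇒ sig = (2;(1,1))
  P={1,2}:  v_{1} + v_{2} = v_{5} + 2·v_{7}  ⇒ sig = (2;(1,2))
  P={1,3}:  v_{1} + v_{3} = 2·v_{4}  ⇒ sig = (2;(2))
  P={0,5,7}:  v_{0} + v_{5} + v_{7} = 0  ⇒ sig = (3;())
  P={0,1,5}:  v_{0} + v_{1} + v_{5} = v_{4}  ⇒ sig = (3;(1))
  P={0,4,5}:  v_{0} + v_{4} + v_{5} = v_{3}  ⇒ sig = (3;(1))
  P={5,6,7}:  v_{5} + v_{6} + v_{7} = v_{2}  ⇒ sig = (3;(1))

so the primitive-relation signature multiset is
[(2;()), (2;(1)), (2;(1)), (2;(1)), (2;(1)), (2;(1)), (2;(1,1)), (2;(1,1)), (2;(1,2)), (2;(2)), (3;()), (3;(1)), (3;(1)), (3;(1))]


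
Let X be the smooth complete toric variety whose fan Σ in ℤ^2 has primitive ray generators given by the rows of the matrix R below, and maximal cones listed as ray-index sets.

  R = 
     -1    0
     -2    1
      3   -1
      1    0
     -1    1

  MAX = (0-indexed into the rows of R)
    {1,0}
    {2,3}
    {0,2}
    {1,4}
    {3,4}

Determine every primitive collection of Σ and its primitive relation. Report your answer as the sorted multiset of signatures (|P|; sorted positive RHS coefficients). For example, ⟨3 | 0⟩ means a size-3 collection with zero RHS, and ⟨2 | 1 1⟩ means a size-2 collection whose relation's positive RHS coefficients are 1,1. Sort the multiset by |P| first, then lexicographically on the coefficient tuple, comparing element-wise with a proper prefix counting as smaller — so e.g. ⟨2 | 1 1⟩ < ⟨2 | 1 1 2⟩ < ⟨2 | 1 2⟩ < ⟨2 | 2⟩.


5 minimal non-faces of Δ(Σ) (on 5 rays):

  {0,3}:  v_{0} + v_{3} = 0  ⇒ sig = ⟨2 | 0⟩
  {0,4}:  v_{0} + v_{4} = v_{1}  ⇒ sig = ⟨2 | 1⟩
  {1,2}:  v_{1} + v_{2} = v_{3}  ⇒ sig = ⟨2 | 1⟩
  {1,3}:  v_{1} + v_{3} = v_{4}  ⇒ sig = ⟨2 | 1⟩
  {2,4}:  v_{2} + v_{4} = 2·v_{3}  ⇒ sig = ⟨2 | 2⟩

so the primitive-relation signature multiset is
    |P|=2: 5 collections, coeffs (), (1), (1), (1), (2)
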